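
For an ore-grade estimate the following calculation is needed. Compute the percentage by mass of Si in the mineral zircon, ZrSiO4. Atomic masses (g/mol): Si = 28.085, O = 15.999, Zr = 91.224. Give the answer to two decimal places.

15.32 mass %

Formula mass = 1·91.224 + 1·28.085 + 4·15.999 = 183.305 g/mol, of which 28.085 g is Si.
So Si makes up 28.085/183.305 = 0.1532 of the mass, i.e. 15.32%.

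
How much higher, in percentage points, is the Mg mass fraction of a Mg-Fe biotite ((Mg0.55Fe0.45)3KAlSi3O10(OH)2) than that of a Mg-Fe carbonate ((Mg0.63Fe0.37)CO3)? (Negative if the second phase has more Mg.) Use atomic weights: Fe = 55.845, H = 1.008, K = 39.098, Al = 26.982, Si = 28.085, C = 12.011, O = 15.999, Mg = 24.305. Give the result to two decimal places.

-7.23 percentage points

Mg in (Mg0.55Fe0.45)3KAlSi3O10(OH)2: molar mass 459.833 g/mol; 1.65×24.305 = 40.103 g → 8.72 wt%.
Mg in (Mg0.63Fe0.37)CO3: molar mass 95.983 g/mol; 0.63×24.305 = 15.312 g → 15.95 wt%.
Difference = 8.72 − 15.95 = -7.23 percentage points.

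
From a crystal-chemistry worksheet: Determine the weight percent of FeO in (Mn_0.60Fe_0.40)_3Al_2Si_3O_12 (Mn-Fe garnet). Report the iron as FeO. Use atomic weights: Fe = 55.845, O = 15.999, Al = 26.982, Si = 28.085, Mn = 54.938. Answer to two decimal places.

17.38 wt%

M((Mn_0.60Fe_0.40)_3Al_2Si_3O_12) = 496.109 g/mol; M(FeO) = 71.844 g/mol.
Moles FeO per formula unit = 1.20 Fe ÷ 1 = 1.2000.
FeO fraction = (1.2000 × 71.844) / 496.109 = 86.213/496.109 = 0.1738.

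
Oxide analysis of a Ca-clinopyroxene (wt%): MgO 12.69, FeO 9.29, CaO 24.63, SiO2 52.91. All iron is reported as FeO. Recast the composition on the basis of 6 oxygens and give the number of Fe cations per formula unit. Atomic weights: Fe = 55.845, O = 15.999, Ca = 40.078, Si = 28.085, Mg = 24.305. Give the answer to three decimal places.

0.293 Fe apfu

MgO (M=40.304): mol = 0.31486; Mg = 0.31486, O = 0.31486.
FeO (M=71.844): mol = 0.12931; Fe = 0.12931, O = 0.12931.
CaO (M=56.077): mol = 0.43922; Ca = 0.43922, O = 0.43922.
SiO2 (M=60.083): mol = 0.88062; Si = 0.88062, O = 1.76124.
ΣO = 2.64463; factor = 6/ΣO = 2.26875.
Fe apfu = 0.12931 × 2.26875 = 0.293.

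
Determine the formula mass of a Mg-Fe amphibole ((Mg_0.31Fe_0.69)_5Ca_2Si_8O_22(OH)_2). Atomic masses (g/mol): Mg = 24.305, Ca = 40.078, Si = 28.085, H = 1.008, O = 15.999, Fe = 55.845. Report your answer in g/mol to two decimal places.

921.17 g/mol

The formula mass is the sum 1.55·24.305 + 3.45·55.845 + 2·40.078 + 8·28.085 + 24·15.999 + 2·1.008.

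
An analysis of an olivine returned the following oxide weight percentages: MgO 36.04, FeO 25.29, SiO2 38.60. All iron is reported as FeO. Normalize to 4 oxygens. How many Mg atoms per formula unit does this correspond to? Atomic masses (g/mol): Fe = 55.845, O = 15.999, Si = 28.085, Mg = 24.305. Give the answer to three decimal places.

MgO: 36.04/40.304 = 0.89420 mol → 0.89420 mol Mg, 0.89420 mol O.
FeO: 25.29/71.844 = 0.35201 mol → 0.35201 mol Fe, 0.35201 mol O.
SiO2: 38.60/60.083 = 0.64244 mol → 0.64244 mol Si, 1.28488 mol O.
Total oxygen = 2.53109 mol. Normalization factor = 4/2.53109 = 1.58035.
Mg per 4 O = 0.89420 × 1.58035 = 1.413.

1.413 Mg apfu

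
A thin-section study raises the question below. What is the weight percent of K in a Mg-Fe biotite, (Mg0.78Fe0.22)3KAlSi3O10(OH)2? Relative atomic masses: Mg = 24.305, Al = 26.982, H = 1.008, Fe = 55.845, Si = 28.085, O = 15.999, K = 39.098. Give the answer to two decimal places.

8.93 weight percent

Formula mass = 2.34·24.305 + 0.66·55.845 + 1·39.098 + 1·26.982 + 3·28.085 + 12·15.999 + 2·1.008 = 438.070 g/mol, of which 39.098 g is K.
So K makes up 39.098/438.070 = 0.0893 of the mass, i.e. 8.93%.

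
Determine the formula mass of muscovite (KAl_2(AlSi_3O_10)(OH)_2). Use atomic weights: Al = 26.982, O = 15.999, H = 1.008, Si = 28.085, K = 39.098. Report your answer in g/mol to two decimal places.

398.30 g/mol

K: 1 × 39.098 = 39.0980
Al: 3 × 26.982 = 80.9460
Si: 3 × 28.085 = 84.2550
O: 12 × 15.999 = 191.9880
H: 2 × 1.008 = 2.0160
Summing the contributions gives the formula mass.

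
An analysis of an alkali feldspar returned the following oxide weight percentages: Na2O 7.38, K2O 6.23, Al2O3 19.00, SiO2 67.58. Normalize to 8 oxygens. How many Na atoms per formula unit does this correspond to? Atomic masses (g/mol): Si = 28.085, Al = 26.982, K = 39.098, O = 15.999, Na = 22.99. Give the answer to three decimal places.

7.38 wt% Na2O ÷ 61.979 g/mol = 0.11907 mol, giving 0.23814 Na and 0.11907 O.
6.23 wt% K2O ÷ 94.195 g/mol = 0.06614 mol, giving 0.13228 K and 0.06614 O.
19.00 wt% Al2O3 ÷ 101.961 g/mol = 0.18635 mol, giving 0.37270 Al and 0.55905 O.
67.58 wt% SiO2 ÷ 60.083 g/mol = 1.12478 mol, giving 1.12478 Si and 2.24956 O.
Oxygen sums to 2.99382; scaling by 8/2.99382 = 2.67217 puts the formula on 8 O.
Na: 0.23814 × 2.67217 = 0.636 atoms per formula unit.

0.636 Na apfu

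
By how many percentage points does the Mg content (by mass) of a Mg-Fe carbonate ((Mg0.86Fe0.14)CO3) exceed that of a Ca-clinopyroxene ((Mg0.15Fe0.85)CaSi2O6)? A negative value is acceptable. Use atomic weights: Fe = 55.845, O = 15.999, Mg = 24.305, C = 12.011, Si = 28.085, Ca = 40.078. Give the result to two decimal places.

M((Mg0.86Fe0.14)CO3) = 88.729 g/mol, so wt% Mg = 20.902/88.729 × 100 = 23.56%.
M((Mg0.15Fe0.85)CaSi2O6) = 243.356 g/mol, so wt% Mg = 3.646/243.356 × 100 = 1.50%.
23.56 − 1.50 = 22.06 pp.

22.06 percentage points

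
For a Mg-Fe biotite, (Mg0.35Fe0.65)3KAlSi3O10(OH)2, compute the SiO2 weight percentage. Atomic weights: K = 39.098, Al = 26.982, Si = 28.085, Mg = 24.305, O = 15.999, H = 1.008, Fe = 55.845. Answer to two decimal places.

Formula mass = 478.757 g/mol.
3 Si → 3.0000 mol SiO2 per formula unit; M(SiO2) = 60.083, so SiO2 mass = 180.249 g.
180.249/478.757 × 100 = 37.65 wt%.

37.65 wt%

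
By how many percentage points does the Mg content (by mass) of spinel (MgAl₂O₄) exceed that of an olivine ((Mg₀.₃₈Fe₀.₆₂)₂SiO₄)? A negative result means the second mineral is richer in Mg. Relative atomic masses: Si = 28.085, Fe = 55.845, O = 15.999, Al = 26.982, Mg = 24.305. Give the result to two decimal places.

6.81 percentage points

Mg in MgAl₂O₄: molar mass 142.265 g/mol; 1×24.305 = 24.305 g → 17.08 wt%.
Mg in (Mg₀.₃₈Fe₀.₆₂)₂SiO₄: molar mass 179.801 g/mol; 0.76×24.305 = 18.472 g → 10.27 wt%.
Difference = 17.08 − 10.27 = 6.81 percentage points.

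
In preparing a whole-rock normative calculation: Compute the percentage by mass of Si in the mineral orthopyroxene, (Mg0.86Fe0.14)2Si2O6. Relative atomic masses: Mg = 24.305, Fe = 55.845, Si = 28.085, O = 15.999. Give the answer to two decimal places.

26.80 weight percent

Formula mass = 1.72·24.305 + 0.28·55.845 + 2·28.085 + 6·15.999 = 209.605 g/mol, of which 56.170 g is Si.
So Si makes up 56.170/209.605 = 0.2680 of the mass, i.e. 26.80%.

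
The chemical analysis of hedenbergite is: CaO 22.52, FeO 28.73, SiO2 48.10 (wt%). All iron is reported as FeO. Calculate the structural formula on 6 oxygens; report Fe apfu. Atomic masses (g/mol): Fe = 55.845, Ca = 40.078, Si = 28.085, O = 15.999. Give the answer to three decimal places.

0.999 Fe apfu

CaO (M=56.077): mol = 0.40159; Ca = 0.40159, O = 0.40159.
FeO (M=71.844): mol = 0.39989; Fe = 0.39989, O = 0.39989.
SiO2 (M=60.083): mol = 0.80056; Si = 0.80056, O = 1.60112.
ΣO = 2.40260; factor = 6/ΣO = 2.49729.
Fe apfu = 0.39989 × 2.49729 = 0.999.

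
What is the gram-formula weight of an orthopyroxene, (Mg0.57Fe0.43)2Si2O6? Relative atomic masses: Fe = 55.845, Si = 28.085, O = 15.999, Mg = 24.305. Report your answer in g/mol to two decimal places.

The formula mass is the sum 1.14×24.305 + 0.86×55.845 + 2×28.085 + 6×15.999.

227.90 g/mol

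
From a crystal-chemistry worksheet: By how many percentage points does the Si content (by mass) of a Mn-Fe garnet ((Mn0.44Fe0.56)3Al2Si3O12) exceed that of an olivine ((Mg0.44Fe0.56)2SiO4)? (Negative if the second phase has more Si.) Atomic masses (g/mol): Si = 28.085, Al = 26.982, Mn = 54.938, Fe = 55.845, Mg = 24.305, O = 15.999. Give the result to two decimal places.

1.01 percentage points

First mineral: 84.255 g Si in 496.545 g formula = 16.97 wt% Si.
Second mineral: 28.085 g Si in 176.016 g formula = 15.96 wt% Si.
16.97% − 15.96% gives a difference of 1.01 percentage points.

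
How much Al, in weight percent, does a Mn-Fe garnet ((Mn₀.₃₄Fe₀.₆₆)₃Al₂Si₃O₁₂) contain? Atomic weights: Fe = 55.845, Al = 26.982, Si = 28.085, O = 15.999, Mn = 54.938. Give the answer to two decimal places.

Formula mass = 1.02·54.938 + 1.98·55.845 + 2·26.982 + 3·28.085 + 12·15.999 = 496.817 g/mol, of which 53.964 g is Al.
So Al makes up 53.964/496.817 = 0.1086 of the mass, i.e. 10.86%.

10.86 weight percent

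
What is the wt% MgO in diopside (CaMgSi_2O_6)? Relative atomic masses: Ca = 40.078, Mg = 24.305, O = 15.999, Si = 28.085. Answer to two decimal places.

Molar mass of CaMgSi_2O_6 = 1×40.078 + 1×24.305 + 2×28.085 + 6×15.999 = 216.547 g/mol.
Each formula unit contains 1 Mg, equivalent to 1/1 = 1.0000 mol MgO.
M(MgO) = 1×24.305 + 1×15.999 = 40.304 g/mol.
Mass of MgO per formula unit = 1.0000 × 40.304 = 40.304 g.
MgO wt% = 40.304 / 216.547 × 100 = 18.61%.

18.61 wt%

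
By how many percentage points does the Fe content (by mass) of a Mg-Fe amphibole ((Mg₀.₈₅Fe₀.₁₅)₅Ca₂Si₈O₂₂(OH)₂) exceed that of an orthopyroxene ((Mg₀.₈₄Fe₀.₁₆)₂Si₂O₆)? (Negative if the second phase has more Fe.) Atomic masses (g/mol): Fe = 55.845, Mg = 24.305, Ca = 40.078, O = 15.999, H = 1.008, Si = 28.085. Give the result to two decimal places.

Fe in (Mg₀.₈₅Fe₀.₁₅)₅Ca₂Si₈O₂₂(OH)₂: molar mass 836.008 g/mol; 0.75×55.845 = 41.884 g → 5.01 wt%.
Fe in (Mg₀.₈₄Fe₀.₁₆)₂Si₂O₆: molar mass 210.867 g/mol; 0.32×55.845 = 17.870 g → 8.47 wt%.
Difference = 5.01 − 8.47 = -3.46 percentage points.

-3.46 percentage points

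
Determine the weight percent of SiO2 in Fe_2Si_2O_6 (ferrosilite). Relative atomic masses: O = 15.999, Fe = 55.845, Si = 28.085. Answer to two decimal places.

45.54 wt%

M(Fe_2Si_2O_6) = 263.854 g/mol; M(SiO2) = 60.083 g/mol.
Moles SiO2 per formula unit = 2 Si ÷ 1 = 2.0000.
SiO2 fraction = (2.0000 × 60.083) / 263.854 = 120.166/263.854 = 0.4554.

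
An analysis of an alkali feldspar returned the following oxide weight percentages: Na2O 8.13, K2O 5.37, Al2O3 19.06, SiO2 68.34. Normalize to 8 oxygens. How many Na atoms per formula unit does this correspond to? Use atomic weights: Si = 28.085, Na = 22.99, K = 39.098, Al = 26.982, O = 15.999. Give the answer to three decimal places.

Na2O (M=61.979): mol = 0.13117; Na = 0.26234, O = 0.13117.
K2O (M=94.195): mol = 0.05701; K = 0.11402, O = 0.05701.
Al2O3 (M=101.961): mol = 0.18693; Al = 0.37386, O = 0.56079.
SiO2 (M=60.083): mol = 1.13743; Si = 1.13743, O = 2.27486.
ΣO = 3.02383; factor = 8/ΣO = 2.64565.
Na apfu = 0.26234 × 2.64565 = 0.694.

0.694 Na apfu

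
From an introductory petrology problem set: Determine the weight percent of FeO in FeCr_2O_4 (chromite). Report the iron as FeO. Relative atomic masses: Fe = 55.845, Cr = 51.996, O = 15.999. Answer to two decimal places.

32.10 wt%

Molar mass of FeCr_2O_4 = 1×55.845 + 2×51.996 + 4×15.999 = 223.833 g/mol.
Each formula unit contains 1 Fe, equivalent to 1/1 = 1.0000 mol FeO.
M(FeO) = 1×55.845 + 1×15.999 = 71.844 g/mol.
Mass of FeO per formula unit = 1.0000 × 71.844 = 71.844 g.
FeO wt% = 71.844 / 223.833 × 100 = 32.10%.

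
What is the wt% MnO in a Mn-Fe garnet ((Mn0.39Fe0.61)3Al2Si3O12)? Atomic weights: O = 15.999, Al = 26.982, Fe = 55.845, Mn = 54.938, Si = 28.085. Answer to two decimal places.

16.71 wt%

Molar mass of (Mn0.39Fe0.61)3Al2Si3O12 = 1.17×54.938 + 1.83×55.845 + 2×26.982 + 3×28.085 + 12×15.999 = 496.681 g/mol.
Each formula unit contains 1.17 Mn, equivalent to 1.17/1 = 1.1700 mol MnO.
M(MnO) = 1×54.938 + 1×15.999 = 70.937 g/mol.
Mass of MnO per formula unit = 1.1700 × 70.937 = 82.996 g.
MnO wt% = 82.996 / 496.681 × 100 = 16.71%.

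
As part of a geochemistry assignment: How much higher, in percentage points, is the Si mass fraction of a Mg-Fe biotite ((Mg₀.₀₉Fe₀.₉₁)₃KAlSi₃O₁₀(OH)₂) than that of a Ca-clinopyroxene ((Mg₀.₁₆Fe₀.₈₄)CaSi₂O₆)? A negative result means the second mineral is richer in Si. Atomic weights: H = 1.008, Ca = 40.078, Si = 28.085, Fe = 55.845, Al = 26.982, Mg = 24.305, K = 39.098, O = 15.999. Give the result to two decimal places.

M((Mg₀.₀₉Fe₀.₉₁)₃KAlSi₃O₁₀(OH)₂) = 503.358 g/mol, so wt% Si = 84.255/503.358 × 100 = 16.74%.
M((Mg₀.₁₆Fe₀.₈₄)CaSi₂O₆) = 243.041 g/mol, so wt% Si = 56.170/243.041 × 100 = 23.11%.
16.74 − 23.11 = -6.37 pp.

-6.37 percentage points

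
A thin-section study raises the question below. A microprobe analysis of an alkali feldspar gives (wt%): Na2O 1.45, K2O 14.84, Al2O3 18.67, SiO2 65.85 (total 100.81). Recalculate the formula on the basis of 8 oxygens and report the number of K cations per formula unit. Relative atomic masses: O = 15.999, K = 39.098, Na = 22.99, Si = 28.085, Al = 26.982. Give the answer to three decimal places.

1.45 wt% Na2O ÷ 61.979 g/mol = 0.02340 mol, giving 0.04680 Na and 0.02340 O.
14.84 wt% K2O ÷ 94.195 g/mol = 0.15755 mol, giving 0.31510 K and 0.15755 O.
18.67 wt% Al2O3 ÷ 101.961 g/mol = 0.18311 mol, giving 0.36622 Al and 0.54933 O.
65.85 wt% SiO2 ÷ 60.083 g/mol = 1.09598 mol, giving 1.09598 Si and 2.19196 O.
Oxygen sums to 2.92224; scaling by 8/2.92224 = 2.73763 puts the formula on 8 O.
K: 0.31510 × 2.73763 = 0.863 atoms per formula unit.

0.863 K apfu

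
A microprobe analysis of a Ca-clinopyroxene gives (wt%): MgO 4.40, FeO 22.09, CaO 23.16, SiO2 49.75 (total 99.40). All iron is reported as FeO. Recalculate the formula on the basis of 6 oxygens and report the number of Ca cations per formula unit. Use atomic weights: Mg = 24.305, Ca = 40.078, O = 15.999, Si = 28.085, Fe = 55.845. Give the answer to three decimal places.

0.997 Ca apfu

4.40 wt% MgO ÷ 40.304 g/mol = 0.10917 mol, giving 0.10917 Mg and 0.10917 O.
22.09 wt% FeO ÷ 71.844 g/mol = 0.30747 mol, giving 0.30747 Fe and 0.30747 O.
23.16 wt% CaO ÷ 56.077 g/mol = 0.41300 mol, giving 0.41300 Ca and 0.41300 O.
49.75 wt% SiO2 ÷ 60.083 g/mol = 0.82802 mol, giving 0.82802 Si and 1.65604 O.
Oxygen sums to 2.48568; scaling by 6/2.48568 = 2.41383 puts the formula on 6 O.
Ca: 0.41300 × 2.41383 = 0.997 atoms per formula unit.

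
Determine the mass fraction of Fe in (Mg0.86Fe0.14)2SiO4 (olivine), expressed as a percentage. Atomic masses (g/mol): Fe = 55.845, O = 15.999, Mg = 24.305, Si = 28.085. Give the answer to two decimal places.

10.46 weight percent

Molar mass of (Mg0.86Fe0.14)2SiO4: 1.72×24.305 + 0.28×55.845 + 1×28.085 + 4×15.999 = 149.522 g/mol.
Mass of Fe per formula unit: 0.28 × 55.845 = 15.637 g.
Weight fraction Fe = 15.637 / 149.522 = 0.1046.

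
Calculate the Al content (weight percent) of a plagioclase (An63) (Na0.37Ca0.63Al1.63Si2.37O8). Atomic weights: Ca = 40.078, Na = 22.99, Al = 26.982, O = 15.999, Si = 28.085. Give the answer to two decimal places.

M(Na0.37Ca0.63Al1.63Si2.37O8) = 272.290 g/mol.
Al contributes 1.63 × 26.982 = 43.981 g per mole.
43.981/272.290 = 0.1615 → 16.15%.

16.15 weight percent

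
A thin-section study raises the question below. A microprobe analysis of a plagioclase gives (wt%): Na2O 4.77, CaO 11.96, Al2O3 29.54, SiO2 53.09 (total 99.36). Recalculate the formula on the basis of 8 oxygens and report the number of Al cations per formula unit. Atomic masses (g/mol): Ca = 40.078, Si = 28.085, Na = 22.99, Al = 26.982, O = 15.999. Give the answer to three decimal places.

4.77 wt% Na2O ÷ 61.979 g/mol = 0.07696 mol, giving 0.15392 Na and 0.07696 O.
11.96 wt% CaO ÷ 56.077 g/mol = 0.21328 mol, giving 0.21328 Ca and 0.21328 O.
29.54 wt% Al2O3 ÷ 101.961 g/mol = 0.28972 mol, giving 0.57944 Al and 0.86916 O.
53.09 wt% SiO2 ÷ 60.083 g/mol = 0.88361 mol, giving 0.88361 Si and 1.76722 O.
Oxygen sums to 2.92662; scaling by 8/2.92662 = 2.73353 puts the formula on 8 O.
Al: 0.57944 × 2.73353 = 1.584 atoms per formula unit.

1.584 Al apfu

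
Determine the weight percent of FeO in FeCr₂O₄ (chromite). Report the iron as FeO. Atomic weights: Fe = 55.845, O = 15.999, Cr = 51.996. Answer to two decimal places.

32.10 wt%

Formula mass = 223.833 g/mol.
1 Fe → 1.0000 mol FeO per formula unit; M(FeO) = 71.844, so FeO mass = 71.844 g.
71.844/223.833 × 100 = 32.10 wt%.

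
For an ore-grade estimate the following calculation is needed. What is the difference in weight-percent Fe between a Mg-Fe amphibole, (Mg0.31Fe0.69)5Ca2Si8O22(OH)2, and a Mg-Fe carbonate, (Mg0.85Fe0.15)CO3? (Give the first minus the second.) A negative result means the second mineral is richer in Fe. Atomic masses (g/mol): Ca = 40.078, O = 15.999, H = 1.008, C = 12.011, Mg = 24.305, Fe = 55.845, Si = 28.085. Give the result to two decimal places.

Fe in (Mg0.31Fe0.69)5Ca2Si8O22(OH)2: molar mass 921.166 g/mol; 3.45×55.845 = 192.665 g → 20.92 wt%.
Fe in (Mg0.85Fe0.15)CO3: molar mass 89.044 g/mol; 0.15×55.845 = 8.377 g → 9.41 wt%.
Difference = 20.92 − 9.41 = 11.51 percentage points.

11.51 percentage points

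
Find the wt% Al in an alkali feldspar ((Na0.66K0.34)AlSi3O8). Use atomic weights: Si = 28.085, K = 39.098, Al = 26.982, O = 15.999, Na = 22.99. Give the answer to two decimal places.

10.08 weight percent

M((Na0.66K0.34)AlSi3O8) = 267.696 g/mol.
Al contributes 1 × 26.982 = 26.982 g per mole.
26.982/267.696 = 0.1008 → 10.08%.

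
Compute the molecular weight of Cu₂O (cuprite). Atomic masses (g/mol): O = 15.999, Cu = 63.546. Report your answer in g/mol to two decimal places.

Cu: 2 × 63.546 = 127.0920
O: 1 × 15.999 = 15.9990
Summing the contributions gives the formula mass.

143.09 g/mol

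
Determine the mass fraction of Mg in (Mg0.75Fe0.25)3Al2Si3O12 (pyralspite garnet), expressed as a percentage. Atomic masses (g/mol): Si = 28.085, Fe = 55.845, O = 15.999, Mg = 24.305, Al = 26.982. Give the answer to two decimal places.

Molar mass of (Mg0.75Fe0.25)3Al2Si3O12: 2.25·24.305 + 0.75·55.845 + 2·26.982 + 3·28.085 + 12·15.999 = 426.777 g/mol.
Mass of Mg per formula unit: 2.25 × 24.305 = 54.686 g.
Weight fraction Mg = 54.686 / 426.777 = 0.1281.

12.81 weight percent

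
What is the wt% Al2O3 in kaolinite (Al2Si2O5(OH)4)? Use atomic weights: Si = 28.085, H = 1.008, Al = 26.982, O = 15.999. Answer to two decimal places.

39.50 wt%

Molar mass of Al2Si2O5(OH)4 = 2*26.982 + 2*28.085 + 9*15.999 + 4*1.008 = 258.157 g/mol.
Each formula unit contains 2 Al, equivalent to 2/2 = 1.0000 mol Al2O3.
M(Al2O3) = 2×26.982 + 3×15.999 = 101.961 g/mol.
Mass of Al2O3 per formula unit = 1.0000 × 101.961 = 101.961 g.
Al2O3 wt% = 101.961 / 258.157 × 100 = 39.50%.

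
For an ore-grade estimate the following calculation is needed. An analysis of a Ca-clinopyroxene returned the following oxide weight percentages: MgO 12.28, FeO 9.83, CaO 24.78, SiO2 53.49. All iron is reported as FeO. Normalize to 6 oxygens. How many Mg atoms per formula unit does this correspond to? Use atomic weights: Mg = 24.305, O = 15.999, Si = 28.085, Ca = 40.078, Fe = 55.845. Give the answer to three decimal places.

12.28 wt% MgO ÷ 40.304 g/mol = 0.30468 mol, giving 0.30468 Mg and 0.30468 O.
9.83 wt% FeO ÷ 71.844 g/mol = 0.13682 mol, giving 0.13682 Fe and 0.13682 O.
24.78 wt% CaO ÷ 56.077 g/mol = 0.44189 mol, giving 0.44189 Ca and 0.44189 O.
53.49 wt% SiO2 ÷ 60.083 g/mol = 0.89027 mol, giving 0.89027 Si and 1.78054 O.
Oxygen sums to 2.66393; scaling by 6/2.66393 = 2.25231 puts the formula on 6 O.
Mg: 0.30468 × 2.25231 = 0.686 atoms per formula unit.

0.686 Mg apfu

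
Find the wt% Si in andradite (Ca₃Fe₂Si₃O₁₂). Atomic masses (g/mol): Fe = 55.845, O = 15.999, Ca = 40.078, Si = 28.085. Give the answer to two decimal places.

Molar mass of Ca₃Fe₂Si₃O₁₂: 3×40.078 + 2×55.845 + 3×28.085 + 12×15.999 = 508.167 g/mol.
Mass of Si per formula unit: 3 × 28.085 = 84.255 g.
Weight fraction Si = 84.255 / 508.167 = 0.1658.

16.58 weight percent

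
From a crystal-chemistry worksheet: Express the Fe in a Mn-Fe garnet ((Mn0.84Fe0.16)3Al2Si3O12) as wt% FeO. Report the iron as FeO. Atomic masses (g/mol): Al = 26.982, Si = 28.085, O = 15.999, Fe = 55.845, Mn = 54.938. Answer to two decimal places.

M((Mn0.84Fe0.16)3Al2Si3O12) = 495.456 g/mol; M(FeO) = 71.844 g/mol.
Moles FeO per formula unit = 0.48 Fe ÷ 1 = 0.4800.
FeO fraction = (0.4800 × 71.844) / 495.456 = 34.485/495.456 = 0.0696.

6.96 wt%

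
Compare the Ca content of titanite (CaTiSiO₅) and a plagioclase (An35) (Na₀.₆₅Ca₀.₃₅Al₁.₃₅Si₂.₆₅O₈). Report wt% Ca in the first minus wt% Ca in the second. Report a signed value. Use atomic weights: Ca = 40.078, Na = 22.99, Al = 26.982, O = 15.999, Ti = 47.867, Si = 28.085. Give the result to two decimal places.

First mineral: 40.078 g Ca in 196.025 g formula = 20.45 wt% Ca.
Second mineral: 14.027 g Ca in 267.814 g formula = 5.24 wt% Ca.
20.45% − 5.24% gives a difference of 15.21 percentage points.

15.21 percentage points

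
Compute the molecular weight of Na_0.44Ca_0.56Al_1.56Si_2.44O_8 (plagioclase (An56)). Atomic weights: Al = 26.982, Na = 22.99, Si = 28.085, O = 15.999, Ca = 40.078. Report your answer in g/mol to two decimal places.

271.17 g/mol

The formula mass is the sum 0.44*22.99 + 0.56*40.078 + 1.56*26.982 + 2.44*28.085 + 8*15.999.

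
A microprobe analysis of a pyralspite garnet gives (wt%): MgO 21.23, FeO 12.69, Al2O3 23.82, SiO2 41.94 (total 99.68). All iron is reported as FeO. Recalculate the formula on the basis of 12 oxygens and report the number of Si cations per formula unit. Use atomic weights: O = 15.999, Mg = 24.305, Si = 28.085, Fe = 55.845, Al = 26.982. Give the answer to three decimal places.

MgO: 21.23/40.304 = 0.52675 mol → 0.52675 mol Mg, 0.52675 mol O.
FeO: 12.69/71.844 = 0.17663 mol → 0.17663 mol Fe, 0.17663 mol O.
Al2O3: 23.82/101.961 = 0.23362 mol → 0.46724 mol Al, 0.70086 mol O.
SiO2: 41.94/60.083 = 0.69803 mol → 0.69803 mol Si, 1.39606 mol O.
Total oxygen = 2.80030 mol. Normalization factor = 12/2.80030 = 4.28526.
Si per 12 O = 0.69803 × 4.28526 = 2.991.

2.991 Si apfu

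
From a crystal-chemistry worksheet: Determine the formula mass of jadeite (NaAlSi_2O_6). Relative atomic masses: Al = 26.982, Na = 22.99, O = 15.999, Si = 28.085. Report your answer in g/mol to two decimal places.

Na: 1 × 22.99 = 22.9900
Al: 1 × 26.982 = 26.9820
Si: 2 × 28.085 = 56.1700
O: 6 × 15.999 = 95.9940
Summing the contributions gives the formula mass.

202.14 g/mol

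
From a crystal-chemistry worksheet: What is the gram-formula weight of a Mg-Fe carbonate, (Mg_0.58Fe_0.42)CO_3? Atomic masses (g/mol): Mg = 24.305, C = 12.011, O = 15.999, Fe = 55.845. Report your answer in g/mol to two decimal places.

97.56 g/mol

The formula mass is the sum 0.58(24.305) + 0.42(55.845) + 1(12.011) + 3(15.999).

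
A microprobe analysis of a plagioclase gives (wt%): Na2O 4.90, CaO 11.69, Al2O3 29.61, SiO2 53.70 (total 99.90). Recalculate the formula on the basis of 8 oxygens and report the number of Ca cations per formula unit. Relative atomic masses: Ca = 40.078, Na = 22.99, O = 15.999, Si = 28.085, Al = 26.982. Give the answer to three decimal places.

4.90 wt% Na2O ÷ 61.979 g/mol = 0.07906 mol, giving 0.15812 Na and 0.07906 O.
11.69 wt% CaO ÷ 56.077 g/mol = 0.20846 mol, giving 0.20846 Ca and 0.20846 O.
29.61 wt% Al2O3 ÷ 101.961 g/mol = 0.29041 mol, giving 0.58082 Al and 0.87123 O.
53.70 wt% SiO2 ÷ 60.083 g/mol = 0.89376 mol, giving 0.89376 Si and 1.78752 O.
Oxygen sums to 2.94627; scaling by 8/2.94627 = 2.71530 puts the formula on 8 O.
Ca: 0.20846 × 2.71530 = 0.566 atoms per formula unit.

0.566 Ca apfu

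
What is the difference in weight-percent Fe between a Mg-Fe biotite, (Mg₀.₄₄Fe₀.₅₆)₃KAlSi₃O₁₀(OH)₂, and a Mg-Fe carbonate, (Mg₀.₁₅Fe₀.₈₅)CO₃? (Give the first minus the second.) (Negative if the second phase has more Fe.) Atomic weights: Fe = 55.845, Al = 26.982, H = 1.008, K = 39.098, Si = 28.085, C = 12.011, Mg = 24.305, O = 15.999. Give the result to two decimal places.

Fe in (Mg₀.₄₄Fe₀.₅₆)₃KAlSi₃O₁₀(OH)₂: molar mass 470.241 g/mol; 1.68×55.845 = 93.820 g → 19.95 wt%.
Fe in (Mg₀.₁₅Fe₀.₈₅)CO₃: molar mass 111.122 g/mol; 0.85×55.845 = 47.468 g → 42.72 wt%.
Difference = 19.95 − 42.72 = -22.77 percentage points.

-22.77 percentage points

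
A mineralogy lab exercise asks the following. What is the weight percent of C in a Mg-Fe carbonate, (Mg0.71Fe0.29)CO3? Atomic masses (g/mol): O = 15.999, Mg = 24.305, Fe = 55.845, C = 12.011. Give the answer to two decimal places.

Formula mass = 0.71*24.305 + 0.29*55.845 + 1*12.011 + 3*15.999 = 93.460 g/mol, of which 12.011 g is C.
So C makes up 12.011/93.460 = 0.1285 of the mass, i.e. 12.85%.

12.85 mass %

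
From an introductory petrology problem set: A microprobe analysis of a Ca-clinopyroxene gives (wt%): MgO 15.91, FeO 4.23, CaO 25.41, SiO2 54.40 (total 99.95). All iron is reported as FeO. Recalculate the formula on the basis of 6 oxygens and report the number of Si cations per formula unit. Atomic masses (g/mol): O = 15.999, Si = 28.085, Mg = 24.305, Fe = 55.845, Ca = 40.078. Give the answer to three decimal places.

MgO: 15.91/40.304 = 0.39475 mol → 0.39475 mol Mg, 0.39475 mol O.
FeO: 4.23/71.844 = 0.05888 mol → 0.05888 mol Fe, 0.05888 mol O.
CaO: 25.41/56.077 = 0.45313 mol → 0.45313 mol Ca, 0.45313 mol O.
SiO2: 54.40/60.083 = 0.90541 mol → 0.90541 mol Si, 1.81082 mol O.
Total oxygen = 2.71758 mol. Normalization factor = 6/2.71758 = 2.20785.
Si per 6 O = 0.90541 × 2.20785 = 1.999.

1.999 Si apfu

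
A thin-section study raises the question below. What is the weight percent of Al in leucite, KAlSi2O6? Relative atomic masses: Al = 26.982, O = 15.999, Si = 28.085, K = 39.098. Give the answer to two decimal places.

12.36 mass %

Molar mass of KAlSi2O6: 1*39.098 + 1*26.982 + 2*28.085 + 6*15.999 = 218.244 g/mol.
Mass of Al per formula unit: 1 × 26.982 = 26.982 g.
Weight fraction Al = 26.982 / 218.244 = 0.1236.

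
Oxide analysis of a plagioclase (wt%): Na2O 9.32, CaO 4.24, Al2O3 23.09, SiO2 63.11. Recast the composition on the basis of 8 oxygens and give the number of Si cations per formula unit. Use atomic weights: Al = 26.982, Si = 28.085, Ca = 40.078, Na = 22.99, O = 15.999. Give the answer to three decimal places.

Na2O: 9.32/61.979 = 0.15037 mol → 0.30074 mol Na, 0.15037 mol O.
CaO: 4.24/56.077 = 0.07561 mol → 0.07561 mol Ca, 0.07561 mol O.
Al2O3: 23.09/101.961 = 0.22646 mol → 0.45292 mol Al, 0.67938 mol O.
SiO2: 63.11/60.083 = 1.05038 mol → 1.05038 mol Si, 2.10076 mol O.
Total oxygen = 3.00612 mol. Normalization factor = 8/3.00612 = 2.66124.
Si per 8 O = 1.05038 × 2.66124 = 2.795.

2.795 Si apfu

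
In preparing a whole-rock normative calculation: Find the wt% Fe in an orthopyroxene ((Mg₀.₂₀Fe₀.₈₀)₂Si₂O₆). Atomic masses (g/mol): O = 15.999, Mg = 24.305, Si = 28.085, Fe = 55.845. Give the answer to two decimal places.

35.56 weight percent

Molar mass of (Mg₀.₂₀Fe₀.₈₀)₂Si₂O₆: 0.40*24.305 + 1.60*55.845 + 2*28.085 + 6*15.999 = 251.238 g/mol.
Mass of Fe per formula unit: 1.60 × 55.845 = 89.352 g.
Weight fraction Fe = 89.352 / 251.238 = 0.3556.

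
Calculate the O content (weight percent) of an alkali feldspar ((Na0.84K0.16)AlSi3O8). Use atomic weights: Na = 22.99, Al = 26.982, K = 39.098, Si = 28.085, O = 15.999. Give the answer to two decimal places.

Molar mass of (Na0.84K0.16)AlSi3O8: 0.84×22.99 + 0.16×39.098 + 1×26.982 + 3×28.085 + 8×15.999 = 264.796 g/mol.
Mass of O per formula unit: 8 × 15.999 = 127.992 g.
Weight fraction O = 127.992 / 264.796 = 0.4834.

48.34 weight percent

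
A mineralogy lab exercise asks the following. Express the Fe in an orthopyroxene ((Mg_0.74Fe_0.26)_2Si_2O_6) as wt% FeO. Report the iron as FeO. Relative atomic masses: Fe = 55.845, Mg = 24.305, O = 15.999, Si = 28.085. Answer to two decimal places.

Molar mass of (Mg_0.74Fe_0.26)_2Si_2O_6 = 1.48×24.305 + 0.52×55.845 + 2×28.085 + 6×15.999 = 217.175 g/mol.
Each formula unit contains 0.52 Fe, equivalent to 0.52/1 = 0.5200 mol FeO.
M(FeO) = 1×55.845 + 1×15.999 = 71.844 g/mol.
Mass of FeO per formula unit = 0.5200 × 71.844 = 37.359 g.
FeO wt% = 37.359 / 217.175 × 100 = 17.20%.

17.20 wt%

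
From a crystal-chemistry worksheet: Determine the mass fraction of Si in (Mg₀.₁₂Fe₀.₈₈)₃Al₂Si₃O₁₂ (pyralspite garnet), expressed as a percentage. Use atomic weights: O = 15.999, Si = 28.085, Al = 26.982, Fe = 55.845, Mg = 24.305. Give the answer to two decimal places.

M((Mg₀.₁₂Fe₀.₈₈)₃Al₂Si₃O₁₂) = 486.388 g/mol.
Si contributes 3 × 28.085 = 84.255 g per mole.
84.255/486.388 = 0.1732 → 17.32%.

17.32 weight percent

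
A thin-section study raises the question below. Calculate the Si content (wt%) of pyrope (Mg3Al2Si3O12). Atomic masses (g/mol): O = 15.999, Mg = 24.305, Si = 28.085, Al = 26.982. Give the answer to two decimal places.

M(Mg3Al2Si3O12) = 403.122 g/mol.
Si contributes 3 × 28.085 = 84.255 g per mole.
84.255/403.122 = 0.2090 → 20.90%.

20.90 wt%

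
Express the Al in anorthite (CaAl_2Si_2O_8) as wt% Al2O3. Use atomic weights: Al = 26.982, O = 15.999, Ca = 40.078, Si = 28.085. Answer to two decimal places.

36.65 wt%

Formula mass = 278.204 g/mol.
2 Al → 1.0000 mol Al2O3 per formula unit; M(Al2O3) = 101.961, so Al2O3 mass = 101.961 g.
101.961/278.204 × 100 = 36.65 wt%.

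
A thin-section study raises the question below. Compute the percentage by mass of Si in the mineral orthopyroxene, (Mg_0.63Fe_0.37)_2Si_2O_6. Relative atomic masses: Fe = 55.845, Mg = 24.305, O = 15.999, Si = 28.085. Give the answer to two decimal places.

M((Mg_0.63Fe_0.37)_2Si_2O_6) = 224.114 g/mol.
Si contributes 2 × 28.085 = 56.170 g per mole.
56.170/224.114 = 0.2506 → 25.06%.

25.06 weight percent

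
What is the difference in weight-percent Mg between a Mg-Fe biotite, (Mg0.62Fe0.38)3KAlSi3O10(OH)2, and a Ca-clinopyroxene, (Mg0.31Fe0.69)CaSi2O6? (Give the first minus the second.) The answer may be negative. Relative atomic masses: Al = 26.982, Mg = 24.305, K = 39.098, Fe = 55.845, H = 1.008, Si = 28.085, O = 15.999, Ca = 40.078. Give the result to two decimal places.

6.81 percentage points

First mineral: 45.207 g Mg in 453.210 g formula = 9.97 wt% Mg.
Second mineral: 7.535 g Mg in 238.310 g formula = 3.16 wt% Mg.
9.97% − 3.16% gives a difference of 6.81 percentage points.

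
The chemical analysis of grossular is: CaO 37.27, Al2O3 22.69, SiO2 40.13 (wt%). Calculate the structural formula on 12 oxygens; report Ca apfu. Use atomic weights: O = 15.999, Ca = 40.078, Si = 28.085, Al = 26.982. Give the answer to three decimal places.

2.989 Ca apfu

CaO (M=56.077): mol = 0.66462; Ca = 0.66462, O = 0.66462.
Al2O3 (M=101.961): mol = 0.22254; Al = 0.44508, O = 0.66762.
SiO2 (M=60.083): mol = 0.66791; Si = 0.66791, O = 1.33582.
ΣO = 2.66806; factor = 12/ΣO = 4.49765.
Ca apfu = 0.66462 × 4.49765 = 2.989.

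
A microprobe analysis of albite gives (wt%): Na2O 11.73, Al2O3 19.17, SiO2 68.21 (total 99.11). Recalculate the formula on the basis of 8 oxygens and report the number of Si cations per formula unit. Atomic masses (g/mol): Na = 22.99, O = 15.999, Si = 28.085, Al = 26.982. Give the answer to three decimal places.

Na2O: 11.73/61.979 = 0.18926 mol → 0.37852 mol Na, 0.18926 mol O.
Al2O3: 19.17/101.961 = 0.18801 mol → 0.37602 mol Al, 0.56403 mol O.
SiO2: 68.21/60.083 = 1.13526 mol → 1.13526 mol Si, 2.27052 mol O.
Total oxygen = 3.02381 mol. Normalization factor = 8/3.02381 = 2.64567.
Si per 8 O = 1.13526 × 2.64567 = 3.004.

3.004 Si apfu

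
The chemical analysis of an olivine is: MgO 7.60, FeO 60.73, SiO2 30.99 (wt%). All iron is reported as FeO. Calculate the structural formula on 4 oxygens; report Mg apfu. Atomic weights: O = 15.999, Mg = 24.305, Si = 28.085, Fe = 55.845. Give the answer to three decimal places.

0.365 Mg apfu

MgO (M=40.304): mol = 0.18857; Mg = 0.18857, O = 0.18857.
FeO (M=71.844): mol = 0.84530; Fe = 0.84530, O = 0.84530.
SiO2 (M=60.083): mol = 0.51579; Si = 0.51579, O = 1.03158.
ΣO = 2.06545; factor = 4/ΣO = 1.93662.
Mg apfu = 0.18857 × 1.93662 = 0.365.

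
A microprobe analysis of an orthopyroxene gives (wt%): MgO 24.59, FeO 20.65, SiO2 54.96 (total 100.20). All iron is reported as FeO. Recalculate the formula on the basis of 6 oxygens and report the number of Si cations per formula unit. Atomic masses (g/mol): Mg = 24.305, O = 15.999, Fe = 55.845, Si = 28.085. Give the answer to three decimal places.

MgO (M=40.304): mol = 0.61011; Mg = 0.61011, O = 0.61011.
FeO (M=71.844): mol = 0.28743; Fe = 0.28743, O = 0.28743.
SiO2 (M=60.083): mol = 0.91473; Si = 0.91473, O = 1.82946.
ΣO = 2.72700; factor = 6/ΣO = 2.20022.
Si apfu = 0.91473 × 2.20022 = 2.013.

2.013 Si apfu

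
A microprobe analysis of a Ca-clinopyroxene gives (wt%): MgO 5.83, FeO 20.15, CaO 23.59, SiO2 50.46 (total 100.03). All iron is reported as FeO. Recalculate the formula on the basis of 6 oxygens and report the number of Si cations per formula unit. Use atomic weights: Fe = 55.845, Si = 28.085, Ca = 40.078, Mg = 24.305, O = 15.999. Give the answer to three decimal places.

5.83 wt% MgO ÷ 40.304 g/mol = 0.14465 mol, giving 0.14465 Mg and 0.14465 O.
20.15 wt% FeO ÷ 71.844 g/mol = 0.28047 mol, giving 0.28047 Fe and 0.28047 O.
23.59 wt% CaO ÷ 56.077 g/mol = 0.42067 mol, giving 0.42067 Ca and 0.42067 O.
50.46 wt% SiO2 ÷ 60.083 g/mol = 0.83984 mol, giving 0.83984 Si and 1.67968 O.
Oxygen sums to 2.52547; scaling by 6/2.52547 = 2.37580 puts the formula on 6 O.
Si: 0.83984 × 2.37580 = 1.995 atoms per formula unit.

1.995 Si apfu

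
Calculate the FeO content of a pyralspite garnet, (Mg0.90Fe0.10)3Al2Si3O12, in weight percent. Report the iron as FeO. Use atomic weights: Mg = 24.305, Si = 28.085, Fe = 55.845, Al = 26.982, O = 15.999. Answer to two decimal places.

5.22 wt%

Formula mass = 412.584 g/mol.
0.30 Fe → 0.3000 mol FeO per formula unit; M(FeO) = 71.844, so FeO mass = 21.553 g.
21.553/412.584 × 100 = 5.22 wt%.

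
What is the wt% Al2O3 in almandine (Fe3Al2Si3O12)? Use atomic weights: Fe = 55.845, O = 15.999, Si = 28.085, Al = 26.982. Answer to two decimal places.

Formula mass = 497.742 g/mol.
2 Al → 1.0000 mol Al2O3 per formula unit; M(Al2O3) = 101.961, so Al2O3 mass = 101.961 g.
101.961/497.742 × 100 = 20.48 wt%.

20.48 wt%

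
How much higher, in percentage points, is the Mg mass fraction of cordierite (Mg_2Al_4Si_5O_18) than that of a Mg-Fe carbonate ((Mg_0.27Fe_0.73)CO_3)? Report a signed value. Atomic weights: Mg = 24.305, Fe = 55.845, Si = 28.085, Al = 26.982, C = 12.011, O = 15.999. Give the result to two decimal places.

2.20 percentage points

Mg in Mg_2Al_4Si_5O_18: molar mass 584.945 g/mol; 2×24.305 = 48.610 g → 8.31 wt%.
Mg in (Mg_0.27Fe_0.73)CO_3: molar mass 107.337 g/mol; 0.27×24.305 = 6.562 g → 6.11 wt%.
Difference = 8.31 − 6.11 = 2.20 percentage points.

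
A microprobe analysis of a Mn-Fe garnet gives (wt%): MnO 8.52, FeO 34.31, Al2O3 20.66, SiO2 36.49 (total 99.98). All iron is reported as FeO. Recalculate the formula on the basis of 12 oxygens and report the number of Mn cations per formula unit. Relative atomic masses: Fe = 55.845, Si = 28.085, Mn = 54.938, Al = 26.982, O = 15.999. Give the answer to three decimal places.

MnO: 8.52/70.937 = 0.12011 mol → 0.12011 mol Mn, 0.12011 mol O.
FeO: 34.31/71.844 = 0.47756 mol → 0.47756 mol Fe, 0.47756 mol O.
Al2O3: 20.66/101.961 = 0.20263 mol → 0.40526 mol Al, 0.60789 mol O.
SiO2: 36.49/60.083 = 0.60733 mol → 0.60733 mol Si, 1.21466 mol O.
Total oxygen = 2.42022 mol. Normalization factor = 12/2.42022 = 4.95823.
Mn per 12 O = 0.12011 × 4.95823 = 0.596.

0.596 Mn apfu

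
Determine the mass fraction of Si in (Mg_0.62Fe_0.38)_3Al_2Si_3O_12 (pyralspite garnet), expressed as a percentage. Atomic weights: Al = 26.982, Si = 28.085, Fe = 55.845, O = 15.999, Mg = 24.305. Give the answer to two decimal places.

Molar mass of (Mg_0.62Fe_0.38)_3Al_2Si_3O_12: 1.86×24.305 + 1.14×55.845 + 2×26.982 + 3×28.085 + 12×15.999 = 439.078 g/mol.
Mass of Si per formula unit: 3 × 28.085 = 84.255 g.
Weight fraction Si = 84.255 / 439.078 = 0.1919.

19.19 mass %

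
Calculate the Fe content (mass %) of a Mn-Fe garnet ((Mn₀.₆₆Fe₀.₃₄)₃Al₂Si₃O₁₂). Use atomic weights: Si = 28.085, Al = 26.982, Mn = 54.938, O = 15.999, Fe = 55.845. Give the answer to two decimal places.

Molar mass of (Mn₀.₆₆Fe₀.₃₄)₃Al₂Si₃O₁₂: 1.98*54.938 + 1.02*55.845 + 2*26.982 + 3*28.085 + 12*15.999 = 495.946 g/mol.
Mass of Fe per formula unit: 1.02 × 55.845 = 56.962 g.
Weight fraction Fe = 56.962 / 495.946 = 0.1149.

11.49 mass %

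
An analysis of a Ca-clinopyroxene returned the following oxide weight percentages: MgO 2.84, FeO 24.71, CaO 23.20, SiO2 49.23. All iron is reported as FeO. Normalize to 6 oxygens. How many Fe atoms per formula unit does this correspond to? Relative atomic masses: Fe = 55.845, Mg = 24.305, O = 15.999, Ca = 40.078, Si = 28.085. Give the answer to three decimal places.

2.84 wt% MgO ÷ 40.304 g/mol = 0.07046 mol, giving 0.07046 Mg and 0.07046 O.
24.71 wt% FeO ÷ 71.844 g/mol = 0.34394 mol, giving 0.34394 Fe and 0.34394 O.
23.20 wt% CaO ÷ 56.077 g/mol = 0.41372 mol, giving 0.41372 Ca and 0.41372 O.
49.23 wt% SiO2 ÷ 60.083 g/mol = 0.81937 mol, giving 0.81937 Si and 1.63874 O.
Oxygen sums to 2.46686; scaling by 6/2.46686 = 2.43224 puts the formula on 6 O.
Fe: 0.34394 × 2.43224 = 0.837 atoms per formula unit.

0.837 Fe apfu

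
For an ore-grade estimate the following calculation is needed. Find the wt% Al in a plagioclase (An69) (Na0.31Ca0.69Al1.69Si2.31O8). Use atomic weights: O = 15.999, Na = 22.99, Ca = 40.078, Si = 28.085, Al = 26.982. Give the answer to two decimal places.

Formula mass = 0.31·22.99 + 0.69·40.078 + 1.69·26.982 + 2.31·28.085 + 8·15.999 = 273.249 g/mol, of which 45.600 g is Al.
So Al makes up 45.600/273.249 = 0.1669 of the mass, i.e. 16.69%.

16.69 mass %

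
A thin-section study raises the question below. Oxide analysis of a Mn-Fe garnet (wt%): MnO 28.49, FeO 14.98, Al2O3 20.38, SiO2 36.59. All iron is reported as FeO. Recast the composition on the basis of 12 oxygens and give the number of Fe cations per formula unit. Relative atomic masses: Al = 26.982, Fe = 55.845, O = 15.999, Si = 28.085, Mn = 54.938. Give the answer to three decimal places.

MnO: 28.49/70.937 = 0.40162 mol → 0.40162 mol Mn, 0.40162 mol O.
FeO: 14.98/71.844 = 0.20851 mol → 0.20851 mol Fe, 0.20851 mol O.
Al2O3: 20.38/101.961 = 0.19988 mol → 0.39976 mol Al, 0.59964 mol O.
SiO2: 36.59/60.083 = 0.60899 mol → 0.60899 mol Si, 1.21798 mol O.
Total oxygen = 2.42775 mol. Normalization factor = 12/2.42775 = 4.94285.
Fe per 12 O = 0.20851 × 4.94285 = 1.031.

1.031 Fe apfu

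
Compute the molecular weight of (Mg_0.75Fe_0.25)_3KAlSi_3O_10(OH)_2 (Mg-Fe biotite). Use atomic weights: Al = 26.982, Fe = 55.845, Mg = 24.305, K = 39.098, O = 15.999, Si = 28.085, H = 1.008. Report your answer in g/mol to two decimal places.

440.91 g/mol

The formula mass is the sum 2.25*24.305 + 0.75*55.845 + 1*39.098 + 1*26.982 + 3*28.085 + 12*15.999 + 2*1.008.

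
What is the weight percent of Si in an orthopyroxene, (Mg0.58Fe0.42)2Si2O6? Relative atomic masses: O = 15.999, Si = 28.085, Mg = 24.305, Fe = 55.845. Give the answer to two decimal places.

Formula mass = 1.16·24.305 + 0.84·55.845 + 2·28.085 + 6·15.999 = 227.268 g/mol, of which 56.170 g is Si.
So Si makes up 56.170/227.268 = 0.2472 of the mass, i.e. 24.72%.

24.72 wt%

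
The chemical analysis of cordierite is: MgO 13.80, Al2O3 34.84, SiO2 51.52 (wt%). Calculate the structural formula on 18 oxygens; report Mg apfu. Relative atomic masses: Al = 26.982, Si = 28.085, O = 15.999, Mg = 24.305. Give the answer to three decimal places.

MgO: 13.80/40.304 = 0.34240 mol → 0.34240 mol Mg, 0.34240 mol O.
Al2O3: 34.84/101.961 = 0.34170 mol → 0.68340 mol Al, 1.02510 mol O.
SiO2: 51.52/60.083 = 0.85748 mol → 0.85748 mol Si, 1.71496 mol O.
Total oxygen = 3.08246 mol. Normalization factor = 18/3.08246 = 5.83949.
Mg per 18 O = 0.34240 × 5.83949 = 1.999.

1.999 Mg apfu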